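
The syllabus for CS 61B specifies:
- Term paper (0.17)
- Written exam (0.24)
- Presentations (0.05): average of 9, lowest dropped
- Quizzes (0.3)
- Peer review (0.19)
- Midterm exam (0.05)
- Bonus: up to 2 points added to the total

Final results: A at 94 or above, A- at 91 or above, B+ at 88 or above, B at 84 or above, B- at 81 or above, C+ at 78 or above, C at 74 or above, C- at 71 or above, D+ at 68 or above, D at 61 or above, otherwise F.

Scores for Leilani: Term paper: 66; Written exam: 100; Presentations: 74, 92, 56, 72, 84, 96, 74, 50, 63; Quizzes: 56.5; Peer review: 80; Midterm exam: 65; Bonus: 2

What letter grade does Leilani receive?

C

Presentations: drop 50 → average of remaining 8 = 611/8 = 76.375
Weighted total:
  Term paper 66 × 0.17 = 11.22
  Written exam 100 × 0.24 = 24
  Presentations 76.375 × 0.05 = 3.81875
  Quizzes 56.5 × 0.3 = 16.95
  Peer review 80 × 0.19 = 15.2
  Midterm exam 65 × 0.05 = 3.25
Sum = 74.43875
Bonus: 74.43875 + 2 = 76.43875
76.43875 is ≥ 74 and < 78 → C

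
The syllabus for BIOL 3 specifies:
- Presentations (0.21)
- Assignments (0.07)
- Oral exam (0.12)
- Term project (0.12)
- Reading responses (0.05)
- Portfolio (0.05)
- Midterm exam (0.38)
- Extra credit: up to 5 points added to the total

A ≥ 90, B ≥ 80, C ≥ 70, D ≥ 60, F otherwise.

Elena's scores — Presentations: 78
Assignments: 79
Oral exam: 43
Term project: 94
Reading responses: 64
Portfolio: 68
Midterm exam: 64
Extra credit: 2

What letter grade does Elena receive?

C

Weighted total:
  Presentations 78 × 0.21 = 16.38
  Assignments 79 × 0.07 = 5.53
  Oral exam 43 × 0.12 = 5.16
  Term project 94 × 0.12 = 11.28
  Reading responses 64 × 0.05 = 3.2
  Portfolio 68 × 0.05 = 3.4
  Midterm exam 64 × 0.38 = 24.32
Sum = 69.27
Extra credit: 69.27 + 2 = 71.27
71.27 is ≥ 70 and < 80 → C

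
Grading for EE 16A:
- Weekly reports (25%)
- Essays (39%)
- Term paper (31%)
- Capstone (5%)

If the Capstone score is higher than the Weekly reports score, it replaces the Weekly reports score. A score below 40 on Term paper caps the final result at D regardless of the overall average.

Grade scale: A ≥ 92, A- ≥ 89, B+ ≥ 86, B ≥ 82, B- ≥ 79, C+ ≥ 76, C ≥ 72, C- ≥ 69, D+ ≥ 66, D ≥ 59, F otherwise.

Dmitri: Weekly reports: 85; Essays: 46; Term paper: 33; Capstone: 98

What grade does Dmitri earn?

F

Capstone (98) > Weekly reports (85), so Weekly reports counts as 98.
Term paper score 33 < 40: minimum not met.
Weighted total:
  Weekly reports 98 × 0.25 = 24.5
  Essays 46 × 0.39 = 17.94
  Term paper 33 × 0.31 = 10.23
  Capstone 98 × 0.05 = 4.9
Sum = 57.57
57.57 would be F; cap at D applies → F.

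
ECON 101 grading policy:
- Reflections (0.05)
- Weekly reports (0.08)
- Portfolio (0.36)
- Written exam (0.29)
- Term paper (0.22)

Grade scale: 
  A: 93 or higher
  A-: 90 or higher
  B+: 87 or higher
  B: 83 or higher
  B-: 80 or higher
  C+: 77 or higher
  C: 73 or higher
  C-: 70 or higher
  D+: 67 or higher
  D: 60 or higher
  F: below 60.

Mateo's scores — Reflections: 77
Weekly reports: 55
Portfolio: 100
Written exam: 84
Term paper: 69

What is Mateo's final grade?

Weighted total:
  Reflections 77 × 0.05 = 3.85
  Weekly reports 55 × 0.08 = 4.4
  Portfolio 100 × 0.36 = 36
  Written exam 84 × 0.29 = 24.36
  Term paper 69 × 0.22 = 15.18
Sum = 83.79
83.79 is ≥ 83 and < 87 → B

B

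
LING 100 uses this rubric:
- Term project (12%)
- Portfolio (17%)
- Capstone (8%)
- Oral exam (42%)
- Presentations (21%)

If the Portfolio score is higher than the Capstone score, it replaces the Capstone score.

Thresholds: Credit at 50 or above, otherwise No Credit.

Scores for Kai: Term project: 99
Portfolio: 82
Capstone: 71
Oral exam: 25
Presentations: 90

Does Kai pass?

Credit

Portfolio (82) > Capstone (71), so Capstone counts as 82.
Weighted total:
  Term project 99 × 0.12 = 11.88
  Portfolio 82 × 0.17 = 13.94
  Capstone 82 × 0.08 = 6.56
  Oral exam 25 × 0.42 = 10.5
  Presentations 90 × 0.21 = 18.9
Sum = 61.78
61.78 ≥ 50 → Credit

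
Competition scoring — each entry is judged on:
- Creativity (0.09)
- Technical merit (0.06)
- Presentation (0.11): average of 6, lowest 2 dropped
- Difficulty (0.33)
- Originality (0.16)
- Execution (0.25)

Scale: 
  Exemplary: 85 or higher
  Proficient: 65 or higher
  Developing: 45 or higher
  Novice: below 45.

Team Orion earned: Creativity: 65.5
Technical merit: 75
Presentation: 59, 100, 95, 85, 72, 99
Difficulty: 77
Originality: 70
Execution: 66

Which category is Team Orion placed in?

Presentation: drop 59, 72 → average of remaining 4 = 379/4 = 94.75
Weighted total:
  Creativity 65.5 × 0.09 = 5.895
  Technical merit 75 × 0.06 = 4.5
  Presentation 94.75 × 0.11 = 10.4225
  Difficulty 77 × 0.33 = 25.41
  Originality 70 × 0.16 = 11.2
  Execution 66 × 0.25 = 16.5
Sum = 73.9275
73.9275 is ≥ 65 and < 85 → Proficient

Proficient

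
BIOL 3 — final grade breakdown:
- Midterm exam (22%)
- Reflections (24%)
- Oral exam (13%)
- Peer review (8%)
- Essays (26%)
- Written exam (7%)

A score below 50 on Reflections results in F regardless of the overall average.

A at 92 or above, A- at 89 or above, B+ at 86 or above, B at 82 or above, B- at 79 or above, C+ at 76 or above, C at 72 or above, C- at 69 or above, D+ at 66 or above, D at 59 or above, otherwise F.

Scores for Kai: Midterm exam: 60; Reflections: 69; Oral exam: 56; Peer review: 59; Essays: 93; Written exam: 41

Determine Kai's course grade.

Reflections score 69 ≥ 50: minimum met.
Weighted total:
  Midterm exam 60 × 0.22 = 13.2
  Reflections 69 × 0.24 = 16.56
  Oral exam 56 × 0.13 = 7.28
  Peer review 59 × 0.08 = 4.72
  Essays 93 × 0.26 = 24.18
  Written exam 41 × 0.07 = 2.87
Sum = 68.81
68.81 is ≥ 66 and < 69 → D+

D+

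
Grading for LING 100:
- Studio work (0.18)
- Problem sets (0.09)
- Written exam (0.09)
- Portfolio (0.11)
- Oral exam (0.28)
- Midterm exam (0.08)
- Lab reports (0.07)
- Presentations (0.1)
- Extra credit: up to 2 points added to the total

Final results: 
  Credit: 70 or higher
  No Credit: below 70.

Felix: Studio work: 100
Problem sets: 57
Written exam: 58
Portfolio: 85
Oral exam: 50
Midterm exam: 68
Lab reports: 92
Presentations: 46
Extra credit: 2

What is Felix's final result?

Credit

Weighted total:
  Studio work 100 × 0.18 = 18
  Problem sets 57 × 0.09 = 5.13
  Written exam 58 × 0.09 = 5.22
  Portfolio 85 × 0.11 = 9.35
  Oral exam 50 × 0.28 = 14
  Midterm exam 68 × 0.08 = 5.44
  Lab reports 92 × 0.07 = 6.44
  Presentations 46 × 0.1 = 4.6
Sum = 68.18
Extra credit: 68.18 + 2 = 70.18
70.18 ≥ 70 → Credit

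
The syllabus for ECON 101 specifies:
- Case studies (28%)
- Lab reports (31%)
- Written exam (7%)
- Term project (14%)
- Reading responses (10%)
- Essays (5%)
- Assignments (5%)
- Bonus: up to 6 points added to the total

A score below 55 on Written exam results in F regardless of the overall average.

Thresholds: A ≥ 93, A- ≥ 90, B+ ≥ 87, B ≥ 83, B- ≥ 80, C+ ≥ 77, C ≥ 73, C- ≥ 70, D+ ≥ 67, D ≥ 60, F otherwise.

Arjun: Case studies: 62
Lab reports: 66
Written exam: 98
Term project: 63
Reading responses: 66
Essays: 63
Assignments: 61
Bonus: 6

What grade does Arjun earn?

C-

Written exam score 98 ≥ 55: minimum met.
Weighted total:
  Case studies 62 × 0.28 = 17.36
  Lab reports 66 × 0.31 = 20.46
  Written exam 98 × 0.07 = 6.86
  Term project 63 × 0.14 = 8.82
  Reading responses 66 × 0.1 = 6.6
  Essays 63 × 0.05 = 3.15
  Assignments 61 × 0.05 = 3.05
Sum = 66.3
Bonus: 66.3 + 6 = 72.3
72.3 is ≥ 70 and < 73 → C-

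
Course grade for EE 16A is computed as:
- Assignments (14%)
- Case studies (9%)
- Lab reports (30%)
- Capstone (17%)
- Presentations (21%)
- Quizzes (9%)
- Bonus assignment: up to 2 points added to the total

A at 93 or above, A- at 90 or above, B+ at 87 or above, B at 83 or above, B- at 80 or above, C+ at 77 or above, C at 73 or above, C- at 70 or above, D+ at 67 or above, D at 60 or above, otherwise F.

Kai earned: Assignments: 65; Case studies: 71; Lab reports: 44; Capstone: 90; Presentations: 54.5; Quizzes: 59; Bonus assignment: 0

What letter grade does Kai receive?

Weighted total:
  Assignments 65 × 0.14 = 9.1
  Case studies 71 × 0.09 = 6.39
  Lab reports 44 × 0.3 = 13.2
  Capstone 90 × 0.17 = 15.3
  Presentations 54.5 × 0.21 = 11.445
  Quizzes 59 × 0.09 = 5.31
Sum = 60.745
Bonus assignment: 60.745 + 0 = 60.745
60.745 is ≥ 60 and < 67 → D

D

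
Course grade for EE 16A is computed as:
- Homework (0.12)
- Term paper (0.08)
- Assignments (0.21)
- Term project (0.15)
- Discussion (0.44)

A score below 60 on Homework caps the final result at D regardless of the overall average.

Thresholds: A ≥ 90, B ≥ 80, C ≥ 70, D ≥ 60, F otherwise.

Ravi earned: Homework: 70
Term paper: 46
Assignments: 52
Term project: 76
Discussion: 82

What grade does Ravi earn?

C

Homework score 70 ≥ 60: minimum met.
Weighted total:
  Homework 70 × 0.12 = 8.4
  Term paper 46 × 0.08 = 3.68
  Assignments 52 × 0.21 = 10.92
  Term project 76 × 0.15 = 11.4
  Discussion 82 × 0.44 = 36.08
Sum = 70.48
70.48 is ≥ 70 and < 80 → C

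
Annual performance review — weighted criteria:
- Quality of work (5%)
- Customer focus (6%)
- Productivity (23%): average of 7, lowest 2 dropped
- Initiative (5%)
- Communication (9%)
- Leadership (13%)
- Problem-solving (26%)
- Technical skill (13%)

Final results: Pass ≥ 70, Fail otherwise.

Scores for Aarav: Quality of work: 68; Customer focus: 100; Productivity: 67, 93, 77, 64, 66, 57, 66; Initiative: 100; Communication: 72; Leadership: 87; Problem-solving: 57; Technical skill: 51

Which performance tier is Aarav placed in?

Productivity: drop 57, 64 → average of remaining 5 = 369/5 = 73.8
Weighted total:
  Quality of work 68 × 0.05 = 3.4
  Customer focus 100 × 0.06 = 6
  Productivity 73.8 × 0.23 = 16.974
  Initiative 100 × 0.05 = 5
  Communication 72 × 0.09 = 6.48
  Leadership 87 × 0.13 = 11.31
  Problem-solving 57 × 0.26 = 14.82
  Technical skill 51 × 0.13 = 6.63
Sum = 70.614
70.614 ≥ 70 → Pass

Pass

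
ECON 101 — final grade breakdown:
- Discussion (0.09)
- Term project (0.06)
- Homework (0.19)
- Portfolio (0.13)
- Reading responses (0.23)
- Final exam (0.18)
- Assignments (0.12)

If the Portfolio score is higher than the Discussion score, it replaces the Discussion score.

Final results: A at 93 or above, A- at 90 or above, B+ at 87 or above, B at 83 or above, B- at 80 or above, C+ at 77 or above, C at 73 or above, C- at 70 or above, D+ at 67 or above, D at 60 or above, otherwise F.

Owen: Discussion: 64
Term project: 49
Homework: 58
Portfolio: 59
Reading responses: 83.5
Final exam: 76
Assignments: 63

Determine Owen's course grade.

D+

Portfolio (59) ≤ Discussion (64), so Discussion stays at 64.
Weighted total:
  Discussion 64 × 0.09 = 5.76
  Term project 49 × 0.06 = 2.94
  Homework 58 × 0.19 = 11.02
  Portfolio 59 × 0.13 = 7.67
  Reading responses 83.5 × 0.23 = 19.205
  Final exam 76 × 0.18 = 13.68
  Assignments 63 × 0.12 = 7.56
Sum = 67.835
67.835 is ≥ 67 and < 70 → D+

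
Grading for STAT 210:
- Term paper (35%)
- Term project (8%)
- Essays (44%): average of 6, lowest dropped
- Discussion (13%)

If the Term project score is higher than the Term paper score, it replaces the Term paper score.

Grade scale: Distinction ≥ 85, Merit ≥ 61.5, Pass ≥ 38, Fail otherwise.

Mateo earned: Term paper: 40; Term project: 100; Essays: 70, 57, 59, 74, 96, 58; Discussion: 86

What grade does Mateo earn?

Essays: drop 57 → average of remaining 5 = 357/5 = 71.4
Term project (100) > Term paper (40), so Term paper counts as 100.
Weighted total:
  Term paper 100 × 0.35 = 35
  Term project 100 × 0.08 = 8
  Essays 71.4 × 0.44 = 31.416
  Discussion 86 × 0.13 = 11.18
Sum = 85.596
85.596 ≥ 85 → Distinction

Distinction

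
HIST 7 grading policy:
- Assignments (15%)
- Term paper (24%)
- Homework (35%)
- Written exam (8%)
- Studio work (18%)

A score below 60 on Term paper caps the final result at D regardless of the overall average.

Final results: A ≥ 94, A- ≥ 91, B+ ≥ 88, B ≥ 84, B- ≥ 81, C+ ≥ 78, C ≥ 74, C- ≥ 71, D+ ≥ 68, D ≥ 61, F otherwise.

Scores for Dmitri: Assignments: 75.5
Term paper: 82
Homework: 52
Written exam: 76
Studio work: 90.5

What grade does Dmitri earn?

C-

Term paper score 82 ≥ 60: minimum met.
Weighted total:
  Assignments 75.5 × 0.15 = 11.325
  Term paper 82 × 0.24 = 19.68
  Homework 52 × 0.35 = 18.2
  Written exam 76 × 0.08 = 6.08
  Studio work 90.5 × 0.18 = 16.29
Sum = 71.575
71.575 is ≥ 71 and < 74 → C-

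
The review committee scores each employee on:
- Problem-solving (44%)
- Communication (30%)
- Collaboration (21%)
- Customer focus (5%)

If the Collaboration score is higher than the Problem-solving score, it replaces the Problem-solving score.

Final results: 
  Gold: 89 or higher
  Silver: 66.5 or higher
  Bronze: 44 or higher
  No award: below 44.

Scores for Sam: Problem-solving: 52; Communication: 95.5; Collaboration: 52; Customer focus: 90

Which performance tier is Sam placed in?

Silver

Collaboration (52) ≤ Problem-solving (52), so Problem-solving stays at 52.
Weighted total:
  Problem-solving 52 × 0.44 = 22.88
  Communication 95.5 × 0.3 = 28.65
  Collaboration 52 × 0.21 = 10.92
  Customer focus 90 × 0.05 = 4.5
Sum = 66.95
66.95 is ≥ 66.5 and < 89 → Silver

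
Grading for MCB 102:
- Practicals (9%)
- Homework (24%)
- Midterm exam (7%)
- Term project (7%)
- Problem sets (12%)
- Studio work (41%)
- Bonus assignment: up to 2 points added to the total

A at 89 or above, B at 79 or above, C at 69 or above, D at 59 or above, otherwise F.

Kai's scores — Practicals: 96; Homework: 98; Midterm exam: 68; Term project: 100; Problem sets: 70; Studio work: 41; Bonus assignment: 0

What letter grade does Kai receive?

Weighted total:
  Practicals 96 × 0.09 = 8.64
  Homework 98 × 0.24 = 23.52
  Midterm exam 68 × 0.07 = 4.76
  Term project 100 × 0.07 = 7
  Problem sets 70 × 0.12 = 8.4
  Studio work 41 × 0.41 = 16.81
Sum = 69.13
Bonus assignment: 69.13 + 0 = 69.13
69.13 is ≥ 69 and < 79 → C

C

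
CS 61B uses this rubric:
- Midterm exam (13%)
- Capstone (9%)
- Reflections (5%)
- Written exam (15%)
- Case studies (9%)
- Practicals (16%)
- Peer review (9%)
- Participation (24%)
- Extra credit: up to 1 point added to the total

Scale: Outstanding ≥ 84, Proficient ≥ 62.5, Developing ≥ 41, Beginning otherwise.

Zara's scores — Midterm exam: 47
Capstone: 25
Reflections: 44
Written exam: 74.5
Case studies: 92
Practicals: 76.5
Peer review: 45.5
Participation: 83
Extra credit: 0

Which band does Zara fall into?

Weighted total:
  Midterm exam 47 × 0.13 = 6.11
  Capstone 25 × 0.09 = 2.25
  Reflections 44 × 0.05 = 2.2
  Written exam 74.5 × 0.15 = 11.175
  Case studies 92 × 0.09 = 8.28
  Practicals 76.5 × 0.16 = 12.24
  Peer review 45.5 × 0.09 = 4.095
  Participation 83 × 0.24 = 19.92
Sum = 66.27
Extra credit: 66.27 + 0 = 66.27
66.27 is ≥ 62.5 and < 84 → Proficient

Proficient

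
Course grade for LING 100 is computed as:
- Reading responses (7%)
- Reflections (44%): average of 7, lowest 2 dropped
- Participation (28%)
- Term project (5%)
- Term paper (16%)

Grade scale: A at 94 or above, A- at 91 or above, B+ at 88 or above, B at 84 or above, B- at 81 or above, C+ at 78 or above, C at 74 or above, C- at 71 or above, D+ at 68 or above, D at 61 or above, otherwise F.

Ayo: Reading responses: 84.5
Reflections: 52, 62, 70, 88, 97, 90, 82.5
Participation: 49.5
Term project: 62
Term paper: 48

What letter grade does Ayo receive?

Reflections: drop 52, 62 → average of remaining 5 = 427.5/5 = 85.5
Weighted total:
  Reading responses 84.5 × 0.07 = 5.915
  Reflections 85.5 × 0.44 = 37.62
  Participation 49.5 × 0.28 = 13.86
  Term project 62 × 0.05 = 3.1
  Term paper 48 × 0.16 = 7.68
Sum = 68.175
68.175 is ≥ 68 and < 71 → D+

D+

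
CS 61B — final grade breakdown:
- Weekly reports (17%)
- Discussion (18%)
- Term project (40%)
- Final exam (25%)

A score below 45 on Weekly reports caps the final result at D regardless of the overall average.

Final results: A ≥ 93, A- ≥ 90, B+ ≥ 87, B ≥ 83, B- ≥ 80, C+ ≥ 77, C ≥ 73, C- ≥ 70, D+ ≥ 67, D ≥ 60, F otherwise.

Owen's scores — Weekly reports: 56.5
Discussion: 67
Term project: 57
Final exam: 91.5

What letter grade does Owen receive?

D+

Weekly reports score 56.5 ≥ 45: minimum met.
Weighted total:
  Weekly reports 56.5 × 0.17 = 9.605
  Discussion 67 × 0.18 = 12.06
  Term project 57 × 0.4 = 22.8
  Final exam 91.5 × 0.25 = 22.875
Sum = 67.34
67.34 is ≥ 67 and < 70 → D+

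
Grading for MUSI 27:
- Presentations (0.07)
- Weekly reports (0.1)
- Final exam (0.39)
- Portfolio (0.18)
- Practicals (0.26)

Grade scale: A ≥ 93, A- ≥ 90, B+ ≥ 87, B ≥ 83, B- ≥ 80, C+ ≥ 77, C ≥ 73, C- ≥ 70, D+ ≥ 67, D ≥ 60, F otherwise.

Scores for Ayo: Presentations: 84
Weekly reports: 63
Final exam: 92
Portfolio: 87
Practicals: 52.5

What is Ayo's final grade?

Weighted total:
  Presentations 84 × 0.07 = 5.88
  Weekly reports 63 × 0.1 = 6.3
  Final exam 92 × 0.39 = 35.88
  Portfolio 87 × 0.18 = 15.66
  Practicals 52.5 × 0.26 = 13.65
Sum = 77.37
77.37 is ≥ 77 and < 80 → C+

C+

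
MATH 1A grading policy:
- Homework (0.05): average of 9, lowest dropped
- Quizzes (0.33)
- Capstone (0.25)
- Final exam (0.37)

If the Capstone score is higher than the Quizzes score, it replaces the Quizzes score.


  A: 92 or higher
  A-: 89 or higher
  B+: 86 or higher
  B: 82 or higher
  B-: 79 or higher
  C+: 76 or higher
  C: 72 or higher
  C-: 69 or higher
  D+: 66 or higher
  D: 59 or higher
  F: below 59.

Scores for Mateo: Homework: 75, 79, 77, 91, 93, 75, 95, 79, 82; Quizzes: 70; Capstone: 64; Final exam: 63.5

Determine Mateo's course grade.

D+

Homework: drop 75 → average of remaining 8 = 671/8 = 83.875
Capstone (64) ≤ Quizzes (70), so Quizzes stays at 70.
Weighted total:
  Homework 83.875 × 0.05 = 4.19375
  Quizzes 70 × 0.33 = 23.1
  Capstone 64 × 0.25 = 16
  Final exam 63.5 × 0.37 = 23.495
Sum = 66.78875
66.78875 is ≥ 66 and < 69 → D+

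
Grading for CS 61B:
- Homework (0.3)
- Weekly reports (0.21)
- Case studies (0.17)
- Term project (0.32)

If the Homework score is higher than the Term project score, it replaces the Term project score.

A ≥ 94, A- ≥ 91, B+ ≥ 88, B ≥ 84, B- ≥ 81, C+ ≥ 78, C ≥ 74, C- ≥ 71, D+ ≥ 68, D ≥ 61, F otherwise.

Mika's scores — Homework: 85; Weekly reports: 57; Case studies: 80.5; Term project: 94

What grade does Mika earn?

B-

Homework (85) ≤ Term project (94), so Term project stays at 94.
Weighted total:
  Homework 85 × 0.3 = 25.5
  Weekly reports 57 × 0.21 = 11.97
  Case studies 80.5 × 0.17 = 13.685
  Term project 94 × 0.32 = 30.08
Sum = 81.235
81.235 is ≥ 81 and < 84 → B-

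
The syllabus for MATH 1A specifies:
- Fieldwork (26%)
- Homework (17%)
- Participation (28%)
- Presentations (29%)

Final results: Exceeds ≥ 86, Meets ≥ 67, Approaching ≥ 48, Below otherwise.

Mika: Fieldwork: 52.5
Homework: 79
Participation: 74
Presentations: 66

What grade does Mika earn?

Approaching

Weighted total:
  Fieldwork 52.5 × 0.26 = 13.65
  Homework 79 × 0.17 = 13.43
  Participation 74 × 0.28 = 20.72
  Presentations 66 × 0.29 = 19.14
Sum = 66.94
66.94 is ≥ 48 and < 67 → Approaching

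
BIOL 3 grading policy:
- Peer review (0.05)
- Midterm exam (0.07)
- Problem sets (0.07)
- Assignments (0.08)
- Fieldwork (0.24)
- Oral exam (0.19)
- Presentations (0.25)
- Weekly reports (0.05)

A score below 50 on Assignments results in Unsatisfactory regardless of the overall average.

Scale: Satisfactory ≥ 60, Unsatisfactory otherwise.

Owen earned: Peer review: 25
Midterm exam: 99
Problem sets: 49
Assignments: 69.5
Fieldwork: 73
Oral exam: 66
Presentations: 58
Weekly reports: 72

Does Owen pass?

Assignments score 69.5 ≥ 50: minimum met.
Weighted total:
  Peer review 25 × 0.05 = 1.25
  Midterm exam 99 × 0.07 = 6.93
  Problem sets 49 × 0.07 = 3.43
  Assignments 69.5 × 0.08 = 5.56
  Fieldwork 73 × 0.24 = 17.52
  Oral exam 66 × 0.19 = 12.54
  Presentations 58 × 0.25 = 14.5
  Weekly reports 72 × 0.05 = 3.6
Sum = 65.33
65.33 ≥ 60 → Satisfactory

Satisfactory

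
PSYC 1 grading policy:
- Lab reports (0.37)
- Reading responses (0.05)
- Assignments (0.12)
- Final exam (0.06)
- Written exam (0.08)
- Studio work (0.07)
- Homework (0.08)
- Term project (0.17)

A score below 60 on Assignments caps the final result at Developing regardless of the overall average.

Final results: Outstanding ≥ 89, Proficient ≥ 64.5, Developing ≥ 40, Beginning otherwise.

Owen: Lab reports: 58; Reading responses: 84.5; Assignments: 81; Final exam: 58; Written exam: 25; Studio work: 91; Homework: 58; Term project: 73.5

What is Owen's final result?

Assignments score 81 ≥ 60: minimum met.
Weighted total:
  Lab reports 58 × 0.37 = 21.46
  Reading responses 84.5 × 0.05 = 4.225
  Assignments 81 × 0.12 = 9.72
  Final exam 58 × 0.06 = 3.48
  Written exam 25 × 0.08 = 2
  Studio work 91 × 0.07 = 6.37
  Homework 58 × 0.08 = 4.64
  Term project 73.5 × 0.17 = 12.495
Sum = 64.39
64.39 is ≥ 40 and < 64.5 → Developing

Developing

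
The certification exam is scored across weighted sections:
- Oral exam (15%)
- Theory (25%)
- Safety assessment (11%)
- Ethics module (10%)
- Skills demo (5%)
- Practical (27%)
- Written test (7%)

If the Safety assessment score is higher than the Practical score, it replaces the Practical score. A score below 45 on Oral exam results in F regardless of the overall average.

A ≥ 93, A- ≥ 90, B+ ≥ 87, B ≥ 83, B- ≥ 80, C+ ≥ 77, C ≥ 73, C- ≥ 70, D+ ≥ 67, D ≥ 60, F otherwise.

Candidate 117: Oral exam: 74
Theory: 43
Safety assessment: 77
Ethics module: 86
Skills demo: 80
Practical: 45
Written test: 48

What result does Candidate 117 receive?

D+

Safety assessment (77) > Practical (45), so Practical counts as 77.
Oral exam score 74 ≥ 45: minimum met.
Weighted total:
  Oral exam 74 × 0.15 = 11.1
  Theory 43 × 0.25 = 10.75
  Safety assessment 77 × 0.11 = 8.47
  Ethics module 86 × 0.1 = 8.6
  Skills demo 80 × 0.05 = 4
  Practical 77 × 0.27 = 20.79
  Written test 48 × 0.07 = 3.36
Sum = 67.07
67.07 is ≥ 67 and < 70 → D+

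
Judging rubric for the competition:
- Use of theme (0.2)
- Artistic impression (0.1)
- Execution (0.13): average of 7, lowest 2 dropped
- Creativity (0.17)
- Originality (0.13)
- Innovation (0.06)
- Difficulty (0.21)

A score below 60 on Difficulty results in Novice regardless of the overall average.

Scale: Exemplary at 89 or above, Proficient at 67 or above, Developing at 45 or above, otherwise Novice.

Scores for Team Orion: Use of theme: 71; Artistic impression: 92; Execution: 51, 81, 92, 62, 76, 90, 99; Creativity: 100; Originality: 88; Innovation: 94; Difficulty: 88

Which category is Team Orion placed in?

Proficient

Execution: drop 51, 62 → average of remaining 5 = 438/5 = 87.6
Difficulty score 88 ≥ 60: minimum met.
Weighted total:
  Use of theme 71 × 0.2 = 14.2
  Artistic impression 92 × 0.1 = 9.2
  Execution 87.6 × 0.13 = 11.388
  Creativity 100 × 0.17 = 17
  Originality 88 × 0.13 = 11.44
  Innovation 94 × 0.06 = 5.64
  Difficulty 88 × 0.21 = 18.48
Sum = 87.348
87.348 is ≥ 67 and < 89 → Proficient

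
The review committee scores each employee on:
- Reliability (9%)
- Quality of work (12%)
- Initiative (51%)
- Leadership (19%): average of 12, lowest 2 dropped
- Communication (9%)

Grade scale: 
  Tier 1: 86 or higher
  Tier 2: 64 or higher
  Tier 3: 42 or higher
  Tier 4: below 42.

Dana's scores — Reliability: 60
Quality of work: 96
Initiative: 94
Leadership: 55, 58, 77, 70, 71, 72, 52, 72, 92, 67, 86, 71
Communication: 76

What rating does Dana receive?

Leadership: drop 52, 55 → average of remaining 10 = 736/10 = 73.6
Weighted total:
  Reliability 60 × 0.09 = 5.4
  Quality of work 96 × 0.12 = 11.52
  Initiative 94 × 0.51 = 47.94
  Leadership 73.6 × 0.19 = 13.984
  Communication 76 × 0.09 = 6.84
Sum = 85.684
85.684 is ≥ 64 and < 86 → Tier 2

Tier 2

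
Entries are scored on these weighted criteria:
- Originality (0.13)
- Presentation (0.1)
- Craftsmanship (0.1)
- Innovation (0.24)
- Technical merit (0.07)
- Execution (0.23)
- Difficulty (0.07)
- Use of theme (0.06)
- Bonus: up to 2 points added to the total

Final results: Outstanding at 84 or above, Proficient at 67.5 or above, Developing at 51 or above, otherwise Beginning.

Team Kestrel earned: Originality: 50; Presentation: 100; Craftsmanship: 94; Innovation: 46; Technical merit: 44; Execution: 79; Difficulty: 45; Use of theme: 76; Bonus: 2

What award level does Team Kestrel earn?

Weighted total:
  Originality 50 × 0.13 = 6.5
  Presentation 100 × 0.1 = 10
  Craftsmanship 94 × 0.1 = 9.4
  Innovation 46 × 0.24 = 11.04
  Technical merit 44 × 0.07 = 3.08
  Execution 79 × 0.23 = 18.17
  Difficulty 45 × 0.07 = 3.15
  Use of theme 76 × 0.06 = 4.56
Sum = 65.9
Bonus: 65.9 + 2 = 67.9
67.9 is ≥ 67.5 and < 84 → Proficient

Proficient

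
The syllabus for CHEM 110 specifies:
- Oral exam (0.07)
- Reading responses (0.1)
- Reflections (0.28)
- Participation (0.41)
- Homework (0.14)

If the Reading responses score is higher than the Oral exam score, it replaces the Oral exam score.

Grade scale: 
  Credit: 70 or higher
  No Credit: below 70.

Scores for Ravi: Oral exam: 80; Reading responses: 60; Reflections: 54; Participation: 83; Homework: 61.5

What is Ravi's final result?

No Credit

Reading responses (60) ≤ Oral exam (80), so Oral exam stays at 80.
Weighted total:
  Oral exam 80 × 0.07 = 5.6
  Reading responses 60 × 0.1 = 6
  Reflections 54 × 0.28 = 15.12
  Participation 83 × 0.41 = 34.03
  Homework 61.5 × 0.14 = 8.61
Sum = 69.36
69.36 < 70 → No Credit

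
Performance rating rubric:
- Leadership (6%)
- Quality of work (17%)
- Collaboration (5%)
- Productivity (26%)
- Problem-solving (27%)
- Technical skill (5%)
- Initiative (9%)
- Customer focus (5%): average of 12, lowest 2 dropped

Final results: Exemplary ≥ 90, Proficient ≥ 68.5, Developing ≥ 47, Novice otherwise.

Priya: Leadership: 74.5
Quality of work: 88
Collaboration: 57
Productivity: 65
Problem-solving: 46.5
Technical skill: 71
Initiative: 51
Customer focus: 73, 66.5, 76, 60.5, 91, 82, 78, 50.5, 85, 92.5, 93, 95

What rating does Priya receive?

Customer focus: drop 50.5, 60.5 → average of remaining 10 = 832/10 = 83.2
Weighted total:
  Leadership 74.5 × 0.06 = 4.47
  Quality of work 88 × 0.17 = 14.96
  Collaboration 57 × 0.05 = 2.85
  Productivity 65 × 0.26 = 16.9
  Problem-solving 46.5 × 0.27 = 12.555
  Technical skill 71 × 0.05 = 3.55
  Initiative 51 × 0.09 = 4.59
  Customer focus 83.2 × 0.05 = 4.16
Sum = 64.035
64.035 is ≥ 47 and < 68.5 → Developing

Developing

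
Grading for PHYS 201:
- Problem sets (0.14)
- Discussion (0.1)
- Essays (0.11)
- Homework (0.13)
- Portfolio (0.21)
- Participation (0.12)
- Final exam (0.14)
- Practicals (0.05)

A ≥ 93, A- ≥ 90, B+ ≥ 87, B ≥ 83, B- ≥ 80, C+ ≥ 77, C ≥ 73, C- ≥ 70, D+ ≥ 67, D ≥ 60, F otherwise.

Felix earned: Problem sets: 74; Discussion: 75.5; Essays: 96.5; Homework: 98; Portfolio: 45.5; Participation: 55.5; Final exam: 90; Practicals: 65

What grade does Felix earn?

C

Weighted total:
  Problem sets 74 × 0.14 = 10.36
  Discussion 75.5 × 0.1 = 7.55
  Essays 96.5 × 0.11 = 10.615
  Homework 98 × 0.13 = 12.74
  Portfolio 45.5 × 0.21 = 9.555
  Participation 55.5 × 0.12 = 6.66
  Final exam 90 × 0.14 = 12.6
  Practicals 65 × 0.05 = 3.25
Sum = 73.33
73.33 is ≥ 73 and < 77 → C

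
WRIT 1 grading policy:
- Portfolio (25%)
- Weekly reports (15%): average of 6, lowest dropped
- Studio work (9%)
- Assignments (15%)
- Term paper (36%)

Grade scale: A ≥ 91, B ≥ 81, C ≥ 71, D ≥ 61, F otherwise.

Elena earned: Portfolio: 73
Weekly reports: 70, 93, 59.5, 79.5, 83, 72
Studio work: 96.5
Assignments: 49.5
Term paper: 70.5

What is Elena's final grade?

C

Weekly reports: drop 59.5 → average of remaining 5 = 397.5/5 = 79.5
Weighted total:
  Portfolio 73 × 0.25 = 18.25
  Weekly reports 79.5 × 0.15 = 11.925
  Studio work 96.5 × 0.09 = 8.685
  Assignments 49.5 × 0.15 = 7.425
  Term paper 70.5 × 0.36 = 25.38
Sum = 71.665
71.665 is ≥ 71 and < 81 → C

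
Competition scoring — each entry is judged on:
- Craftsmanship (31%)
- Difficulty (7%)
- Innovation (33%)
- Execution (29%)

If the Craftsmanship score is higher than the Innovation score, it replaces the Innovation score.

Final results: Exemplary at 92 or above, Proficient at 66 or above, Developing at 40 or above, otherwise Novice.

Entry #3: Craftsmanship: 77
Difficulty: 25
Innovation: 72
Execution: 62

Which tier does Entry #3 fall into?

Proficient

Craftsmanship (77) > Innovation (72), so Innovation counts as 77.
Weighted total:
  Craftsmanship 77 × 0.31 = 23.87
  Difficulty 25 × 0.07 = 1.75
  Innovation 77 × 0.33 = 25.41
  Execution 62 × 0.29 = 17.98
Sum = 69.01
69.01 is ≥ 66 and < 92 → Proficient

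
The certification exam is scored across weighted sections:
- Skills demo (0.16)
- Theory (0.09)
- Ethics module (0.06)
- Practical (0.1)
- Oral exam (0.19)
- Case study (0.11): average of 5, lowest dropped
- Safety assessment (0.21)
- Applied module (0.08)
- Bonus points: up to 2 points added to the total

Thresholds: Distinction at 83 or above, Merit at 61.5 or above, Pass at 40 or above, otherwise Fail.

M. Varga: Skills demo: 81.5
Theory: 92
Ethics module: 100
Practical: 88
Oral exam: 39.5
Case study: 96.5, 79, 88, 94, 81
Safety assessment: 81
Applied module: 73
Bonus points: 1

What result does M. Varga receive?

Case study: drop 79 → average of remaining 4 = 359.5/4 = 89.875
Weighted total:
  Skills demo 81.5 × 0.16 = 13.04
  Theory 92 × 0.09 = 8.28
  Ethics module 100 × 0.06 = 6
  Practical 88 × 0.1 = 8.8
  Oral exam 39.5 × 0.19 = 7.505
  Case study 89.875 × 0.11 = 9.88625
  Safety assessment 81 × 0.21 = 17.01
  Applied module 73 × 0.08 = 5.84
Sum = 76.36125
Bonus points: 76.36125 + 1 = 77.36125
77.36125 is ≥ 61.5 and < 83 → Merit

Merit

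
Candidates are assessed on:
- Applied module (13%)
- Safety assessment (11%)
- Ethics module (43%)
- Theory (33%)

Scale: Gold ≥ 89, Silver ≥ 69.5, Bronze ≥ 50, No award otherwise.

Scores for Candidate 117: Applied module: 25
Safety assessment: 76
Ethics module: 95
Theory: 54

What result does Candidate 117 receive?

Weighted total:
  Applied module 25 × 0.13 = 3.25
  Safety assessment 76 × 0.11 = 8.36
  Ethics module 95 × 0.43 = 40.85
  Theory 54 × 0.33 = 17.82
Sum = 70.28
70.28 is ≥ 69.5 and < 89 → Silver

Silver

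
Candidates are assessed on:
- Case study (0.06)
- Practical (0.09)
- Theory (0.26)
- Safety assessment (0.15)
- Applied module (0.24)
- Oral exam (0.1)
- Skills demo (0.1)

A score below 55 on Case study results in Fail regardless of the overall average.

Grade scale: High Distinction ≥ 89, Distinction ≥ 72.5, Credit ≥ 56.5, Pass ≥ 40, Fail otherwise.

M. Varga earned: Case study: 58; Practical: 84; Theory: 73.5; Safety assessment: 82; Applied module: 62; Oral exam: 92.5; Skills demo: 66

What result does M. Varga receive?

Case study score 58 ≥ 55: minimum met.
Weighted total:
  Case study 58 × 0.06 = 3.48
  Practical 84 × 0.09 = 7.56
  Theory 73.5 × 0.26 = 19.11
  Safety assessment 82 × 0.15 = 12.3
  Applied module 62 × 0.24 = 14.88
  Oral exam 92.5 × 0.1 = 9.25
  Skills demo 66 × 0.1 = 6.6
Sum = 73.18
73.18 is ≥ 72.5 and < 89 → Distinction

Distinction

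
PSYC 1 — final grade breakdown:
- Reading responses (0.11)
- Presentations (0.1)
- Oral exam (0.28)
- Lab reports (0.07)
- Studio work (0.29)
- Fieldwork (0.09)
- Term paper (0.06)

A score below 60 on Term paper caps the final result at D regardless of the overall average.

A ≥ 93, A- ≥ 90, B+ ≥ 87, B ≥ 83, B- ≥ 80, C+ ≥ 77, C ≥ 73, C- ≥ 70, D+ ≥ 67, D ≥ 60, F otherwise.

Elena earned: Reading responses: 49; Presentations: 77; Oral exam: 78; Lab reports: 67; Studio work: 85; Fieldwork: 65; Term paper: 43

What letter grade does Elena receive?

D

Term paper score 43 < 60: minimum not met.
Weighted total:
  Reading responses 49 × 0.11 = 5.39
  Presentations 77 × 0.1 = 7.7
  Oral exam 78 × 0.28 = 21.84
  Lab reports 67 × 0.07 = 4.69
  Studio work 85 × 0.29 = 24.65
  Fieldwork 65 × 0.09 = 5.85
  Term paper 43 × 0.06 = 2.58
Sum = 72.7
72.7 would be C-; cap at D applies → D.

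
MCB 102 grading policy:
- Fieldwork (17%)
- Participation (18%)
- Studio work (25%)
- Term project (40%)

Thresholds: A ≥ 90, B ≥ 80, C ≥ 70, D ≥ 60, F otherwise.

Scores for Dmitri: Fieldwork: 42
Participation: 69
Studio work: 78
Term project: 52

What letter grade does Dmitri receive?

F

Weighted total:
  Fieldwork 42 × 0.17 = 7.14
  Participation 69 × 0.18 = 12.42
  Studio work 78 × 0.25 = 19.5
  Term project 52 × 0.4 = 20.8
Sum = 59.86
59.86 < 60 → F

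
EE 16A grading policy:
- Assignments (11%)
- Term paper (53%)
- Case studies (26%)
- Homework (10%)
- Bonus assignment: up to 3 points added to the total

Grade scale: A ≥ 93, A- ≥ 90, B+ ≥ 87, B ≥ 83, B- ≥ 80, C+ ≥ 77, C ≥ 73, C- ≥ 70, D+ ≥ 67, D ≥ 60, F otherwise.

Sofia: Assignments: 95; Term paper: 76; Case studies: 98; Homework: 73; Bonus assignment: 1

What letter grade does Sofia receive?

B

Weighted total:
  Assignments 95 × 0.11 = 10.45
  Term paper 76 × 0.53 = 40.28
  Case studies 98 × 0.26 = 25.48
  Homework 73 × 0.1 = 7.3
Sum = 83.51
Bonus assignment: 83.51 + 1 = 84.51
84.51 is ≥ 83 and < 87 → B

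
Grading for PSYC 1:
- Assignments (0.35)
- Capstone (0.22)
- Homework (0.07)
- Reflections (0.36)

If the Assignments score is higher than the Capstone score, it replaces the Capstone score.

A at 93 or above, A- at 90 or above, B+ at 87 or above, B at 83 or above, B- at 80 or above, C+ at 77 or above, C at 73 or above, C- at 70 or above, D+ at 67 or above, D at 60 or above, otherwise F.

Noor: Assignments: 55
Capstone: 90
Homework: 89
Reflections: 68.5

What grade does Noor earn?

Assignments (55) ≤ Capstone (90), so Capstone stays at 90.
Weighted total:
  Assignments 55 × 0.35 = 19.25
  Capstone 90 × 0.22 = 19.8
  Homework 89 × 0.07 = 6.23
  Reflections 68.5 × 0.36 = 24.66
Sum = 69.94
69.94 is ≥ 67 and < 70 → D+

D+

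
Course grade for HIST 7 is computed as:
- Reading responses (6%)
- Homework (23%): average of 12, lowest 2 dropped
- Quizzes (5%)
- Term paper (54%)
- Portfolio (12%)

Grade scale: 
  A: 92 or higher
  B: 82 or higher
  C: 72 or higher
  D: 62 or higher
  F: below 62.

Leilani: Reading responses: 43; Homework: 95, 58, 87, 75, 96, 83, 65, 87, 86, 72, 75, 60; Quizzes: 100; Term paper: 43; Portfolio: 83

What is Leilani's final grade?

F

Homework: drop 58, 60 → average of remaining 10 = 821/10 = 82.1
Weighted total:
  Reading responses 43 × 0.06 = 2.58
  Homework 82.1 × 0.23 = 18.883
  Quizzes 100 × 0.05 = 5
  Term paper 43 × 0.54 = 23.22
  Portfolio 83 × 0.12 = 9.96
Sum = 59.643
59.643 < 62 → F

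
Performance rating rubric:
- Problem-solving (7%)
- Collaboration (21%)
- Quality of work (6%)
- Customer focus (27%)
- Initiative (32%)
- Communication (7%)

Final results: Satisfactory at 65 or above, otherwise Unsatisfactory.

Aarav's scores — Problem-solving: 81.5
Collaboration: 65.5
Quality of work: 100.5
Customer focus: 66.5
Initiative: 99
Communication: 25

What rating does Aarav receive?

Weighted total:
  Problem-solving 81.5 × 0.07 = 5.705
  Collaboration 65.5 × 0.21 = 13.755
  Quality of work 100.5 × 0.06 = 6.03
  Customer focus 66.5 × 0.27 = 17.955
  Initiative 99 × 0.32 = 31.68
  Communication 25 × 0.07 = 1.75
Sum = 76.875
76.875 ≥ 65 → Satisfactory

Satisfactory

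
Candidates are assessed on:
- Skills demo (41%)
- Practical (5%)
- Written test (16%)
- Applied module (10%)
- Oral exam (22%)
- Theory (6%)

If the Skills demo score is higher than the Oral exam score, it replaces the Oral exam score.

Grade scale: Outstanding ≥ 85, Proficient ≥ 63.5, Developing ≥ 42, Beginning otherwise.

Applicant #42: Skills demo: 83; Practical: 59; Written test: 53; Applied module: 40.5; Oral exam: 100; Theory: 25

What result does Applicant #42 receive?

Proficient

Skills demo (83) ≤ Oral exam (100), so Oral exam stays at 100.
Weighted total:
  Skills demo 83 × 0.41 = 34.03
  Practical 59 × 0.05 = 2.95
  Written test 53 × 0.16 = 8.48
  Applied module 40.5 × 0.1 = 4.05
  Oral exam 100 × 0.22 = 22
  Theory 25 × 0.06 = 1.5
Sum = 73.01
73.01 is ≥ 63.5 and < 85 → Proficient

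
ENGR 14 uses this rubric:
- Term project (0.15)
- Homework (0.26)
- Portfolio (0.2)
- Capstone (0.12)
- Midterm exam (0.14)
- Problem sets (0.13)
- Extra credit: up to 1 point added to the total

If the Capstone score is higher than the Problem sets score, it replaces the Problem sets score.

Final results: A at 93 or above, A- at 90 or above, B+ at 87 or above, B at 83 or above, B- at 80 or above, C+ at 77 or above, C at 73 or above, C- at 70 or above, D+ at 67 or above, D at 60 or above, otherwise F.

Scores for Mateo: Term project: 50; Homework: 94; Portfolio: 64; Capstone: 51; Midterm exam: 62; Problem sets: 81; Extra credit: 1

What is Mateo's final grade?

C-

Capstone (51) ≤ Problem sets (81), so Problem sets stays at 81.
Weighted total:
  Term project 50 × 0.15 = 7.5
  Homework 94 × 0.26 = 24.44
  Portfolio 64 × 0.2 = 12.8
  Capstone 51 × 0.12 = 6.12
  Midterm exam 62 × 0.14 = 8.68
  Problem sets 81 × 0.13 = 10.53
Sum = 70.07
Extra credit: 70.07 + 1 = 71.07
71.07 is ≥ 70 and < 73 → C-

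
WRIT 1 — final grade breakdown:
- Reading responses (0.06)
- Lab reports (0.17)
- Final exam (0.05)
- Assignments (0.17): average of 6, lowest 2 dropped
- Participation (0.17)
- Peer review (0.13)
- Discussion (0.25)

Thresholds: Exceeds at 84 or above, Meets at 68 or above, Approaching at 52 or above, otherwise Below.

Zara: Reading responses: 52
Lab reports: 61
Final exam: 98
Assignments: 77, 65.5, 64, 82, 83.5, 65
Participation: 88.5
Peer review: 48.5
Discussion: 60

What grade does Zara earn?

Assignments: drop 64, 65 → average of remaining 4 = 308/4 = 77
Weighted total:
  Reading responses 52 × 0.06 = 3.12
  Lab reports 61 × 0.17 = 10.37
  Final exam 98 × 0.05 = 4.9
  Assignments 77 × 0.17 = 13.09
  Participation 88.5 × 0.17 = 15.045
  Peer review 48.5 × 0.13 = 6.305
  Discussion 60 × 0.25 = 15
Sum = 67.83
67.83 is ≥ 52 and < 68 → Approaching

Approaching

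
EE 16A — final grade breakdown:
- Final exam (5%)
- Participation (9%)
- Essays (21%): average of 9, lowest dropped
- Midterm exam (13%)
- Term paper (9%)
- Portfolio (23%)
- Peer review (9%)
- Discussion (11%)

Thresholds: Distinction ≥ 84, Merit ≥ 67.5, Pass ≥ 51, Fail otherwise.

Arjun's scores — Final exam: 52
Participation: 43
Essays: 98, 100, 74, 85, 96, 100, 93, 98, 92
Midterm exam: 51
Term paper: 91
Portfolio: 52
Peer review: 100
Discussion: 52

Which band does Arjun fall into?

Essays: drop 74 → average of remaining 8 = 762/8 = 95.25
Weighted total:
  Final exam 52 × 0.05 = 2.6
  Participation 43 × 0.09 = 3.87
  Essays 95.25 × 0.21 = 20.0025
  Midterm exam 51 × 0.13 = 6.63
  Term paper 91 × 0.09 = 8.19
  Portfolio 52 × 0.23 = 11.96
  Peer review 100 × 0.09 = 9
  Discussion 52 × 0.11 = 5.72
Sum = 67.9725
67.9725 is ≥ 67.5 and < 84 → Merit

Merit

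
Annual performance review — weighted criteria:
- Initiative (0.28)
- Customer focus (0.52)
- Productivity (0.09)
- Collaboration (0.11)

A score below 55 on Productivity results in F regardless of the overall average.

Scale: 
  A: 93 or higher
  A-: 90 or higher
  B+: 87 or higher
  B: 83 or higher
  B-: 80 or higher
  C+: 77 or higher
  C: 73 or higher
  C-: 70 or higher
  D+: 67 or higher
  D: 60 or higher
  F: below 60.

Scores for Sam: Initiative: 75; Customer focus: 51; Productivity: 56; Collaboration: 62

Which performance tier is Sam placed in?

Productivity score 56 ≥ 55: minimum met.
Weighted total:
  Initiative 75 × 0.28 = 21
  Customer focus 51 × 0.52 = 26.52
  Productivity 56 × 0.09 = 5.04
  Collaboration 62 × 0.11 = 6.82
Sum = 59.38
59.38 < 60 → F

F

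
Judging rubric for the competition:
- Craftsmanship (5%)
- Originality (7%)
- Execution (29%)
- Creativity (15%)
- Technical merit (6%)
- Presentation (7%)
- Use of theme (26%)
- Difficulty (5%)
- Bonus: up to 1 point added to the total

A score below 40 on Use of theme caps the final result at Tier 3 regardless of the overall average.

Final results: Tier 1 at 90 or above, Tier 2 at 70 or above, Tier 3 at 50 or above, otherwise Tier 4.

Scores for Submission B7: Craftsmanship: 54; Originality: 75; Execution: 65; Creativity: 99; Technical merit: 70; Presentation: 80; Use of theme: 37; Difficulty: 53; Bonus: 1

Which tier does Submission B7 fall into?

Use of theme score 37 < 40: minimum not met.
Weighted total:
  Craftsmanship 54 × 0.05 = 2.7
  Originality 75 × 0.07 = 5.25
  Execution 65 × 0.29 = 18.85
  Creativity 99 × 0.15 = 14.85
  Technical merit 70 × 0.06 = 4.2
  Presentation 80 × 0.07 = 5.6
  Use of theme 37 × 0.26 = 9.62
  Difficulty 53 × 0.05 = 2.65
Sum = 63.72
Bonus: 63.72 + 1 = 64.72
64.72 would be Tier 3; cap at Tier 3 applies → Tier 3.

Tier 3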